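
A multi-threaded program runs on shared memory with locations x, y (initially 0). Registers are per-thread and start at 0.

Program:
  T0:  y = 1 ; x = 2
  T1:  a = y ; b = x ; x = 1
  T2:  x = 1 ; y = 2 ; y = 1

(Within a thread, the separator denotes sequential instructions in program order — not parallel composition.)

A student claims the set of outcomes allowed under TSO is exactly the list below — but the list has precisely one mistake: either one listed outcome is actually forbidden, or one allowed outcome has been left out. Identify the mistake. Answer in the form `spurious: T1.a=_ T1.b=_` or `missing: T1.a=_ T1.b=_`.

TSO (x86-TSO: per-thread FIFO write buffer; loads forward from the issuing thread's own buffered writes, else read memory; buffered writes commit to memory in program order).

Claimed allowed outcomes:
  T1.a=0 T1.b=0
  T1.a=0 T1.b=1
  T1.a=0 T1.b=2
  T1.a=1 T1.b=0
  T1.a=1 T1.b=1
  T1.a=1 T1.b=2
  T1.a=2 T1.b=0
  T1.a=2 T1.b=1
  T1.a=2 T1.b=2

outcome vector order: (T1.a,T1.b)
TSO (8): 00, 01, 02, 10, 11, 12, 21, 22
claimed∖TSO = {20}

spurious: T1.a=2 T1.b=0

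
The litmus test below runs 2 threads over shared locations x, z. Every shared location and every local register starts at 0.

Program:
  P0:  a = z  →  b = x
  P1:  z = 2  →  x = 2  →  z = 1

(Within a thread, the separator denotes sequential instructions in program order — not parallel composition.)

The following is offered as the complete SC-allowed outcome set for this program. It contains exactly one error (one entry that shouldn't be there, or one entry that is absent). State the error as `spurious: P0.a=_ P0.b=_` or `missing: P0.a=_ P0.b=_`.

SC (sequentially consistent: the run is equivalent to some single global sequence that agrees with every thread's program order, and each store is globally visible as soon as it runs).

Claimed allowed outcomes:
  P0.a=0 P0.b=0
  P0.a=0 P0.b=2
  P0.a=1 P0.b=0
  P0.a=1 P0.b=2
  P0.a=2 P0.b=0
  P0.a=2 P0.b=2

spurious: P0.a=1 P0.b=0

outcome vector order: (P0.a,P0.b)
SC: 5 outcomes — {<0 0> <0 2> <1 2> <2 0> <2 2>}
claimed∖SC = {<1 0>}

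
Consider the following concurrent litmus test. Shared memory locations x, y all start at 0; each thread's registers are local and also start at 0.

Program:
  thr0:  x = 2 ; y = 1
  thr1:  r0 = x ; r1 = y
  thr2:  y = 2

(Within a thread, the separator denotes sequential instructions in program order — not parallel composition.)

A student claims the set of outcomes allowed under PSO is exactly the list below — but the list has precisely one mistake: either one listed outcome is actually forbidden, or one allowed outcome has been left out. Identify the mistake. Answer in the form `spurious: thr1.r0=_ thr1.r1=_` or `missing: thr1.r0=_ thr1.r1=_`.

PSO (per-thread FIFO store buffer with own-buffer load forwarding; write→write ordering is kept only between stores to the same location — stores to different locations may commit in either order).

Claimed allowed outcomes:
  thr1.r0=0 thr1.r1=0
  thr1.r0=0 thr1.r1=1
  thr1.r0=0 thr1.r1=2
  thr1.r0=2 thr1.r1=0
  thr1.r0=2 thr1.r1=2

missing: thr1.r0=2 thr1.r1=1

outcome vector order: (thr1.r0,thr1.r1)
under PSO → (0,0) (0,1) (0,2) (2,0) (2,1) (2,2)
PSO∖claimed = {(2,1)}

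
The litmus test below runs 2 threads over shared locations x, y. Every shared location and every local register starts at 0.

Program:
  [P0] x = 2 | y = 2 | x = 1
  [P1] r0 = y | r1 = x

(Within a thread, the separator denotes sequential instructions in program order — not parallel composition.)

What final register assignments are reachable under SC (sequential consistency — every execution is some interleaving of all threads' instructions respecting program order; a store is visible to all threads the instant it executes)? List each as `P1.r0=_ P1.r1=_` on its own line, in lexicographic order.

P1.r0=0 P1.r1=0
P1.r0=0 P1.r1=1
P1.r0=0 P1.r1=2
P1.r0=2 P1.r1=1
P1.r0=2 P1.r1=2

outcome vector order: (P1.r0,P1.r1)
|SC outcomes| = 5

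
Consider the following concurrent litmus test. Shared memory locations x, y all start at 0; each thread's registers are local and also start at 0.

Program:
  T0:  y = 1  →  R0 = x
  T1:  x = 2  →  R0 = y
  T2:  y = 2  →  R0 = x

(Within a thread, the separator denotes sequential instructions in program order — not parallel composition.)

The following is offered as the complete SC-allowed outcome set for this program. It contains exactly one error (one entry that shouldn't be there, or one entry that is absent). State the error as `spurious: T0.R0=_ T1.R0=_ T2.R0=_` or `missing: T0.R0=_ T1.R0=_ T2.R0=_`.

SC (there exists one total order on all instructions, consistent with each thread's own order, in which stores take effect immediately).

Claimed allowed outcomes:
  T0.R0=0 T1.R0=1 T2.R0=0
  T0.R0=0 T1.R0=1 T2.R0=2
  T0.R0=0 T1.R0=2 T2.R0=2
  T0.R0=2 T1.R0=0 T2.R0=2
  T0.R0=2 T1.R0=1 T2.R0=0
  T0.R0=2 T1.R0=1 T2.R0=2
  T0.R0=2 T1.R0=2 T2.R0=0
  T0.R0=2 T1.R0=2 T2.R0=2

outcome vector order: (T0.R0,T1.R0,T2.R0)
[SC] allowed = {0/1/0, 0/1/2, 0/2/0, 0/2/2, 2/0/2, 2/1/0, 2/1/2, 2/2/0, 2/2/2}
SC∖claimed = {0/2/0}

missing: T0.R0=0 T1.R0=2 T2.R0=0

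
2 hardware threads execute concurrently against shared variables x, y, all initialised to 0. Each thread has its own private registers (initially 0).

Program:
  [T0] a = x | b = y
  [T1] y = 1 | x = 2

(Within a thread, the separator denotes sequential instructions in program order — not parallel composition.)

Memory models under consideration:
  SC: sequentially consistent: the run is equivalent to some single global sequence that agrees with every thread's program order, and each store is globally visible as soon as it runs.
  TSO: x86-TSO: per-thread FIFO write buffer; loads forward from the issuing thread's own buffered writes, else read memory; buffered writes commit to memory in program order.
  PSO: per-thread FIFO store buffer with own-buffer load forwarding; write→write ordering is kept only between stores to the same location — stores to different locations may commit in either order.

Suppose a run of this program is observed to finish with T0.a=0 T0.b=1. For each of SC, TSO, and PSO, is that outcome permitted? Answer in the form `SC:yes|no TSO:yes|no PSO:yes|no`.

SC:yes TSO:yes PSO:yes

outcome vector order: (T0.a,T0.b)
under SC → 00 01 21
under TSO → 00 01 21
under PSO → 00 01 20 21
target 01 ∈ {SC,TSO,PSO}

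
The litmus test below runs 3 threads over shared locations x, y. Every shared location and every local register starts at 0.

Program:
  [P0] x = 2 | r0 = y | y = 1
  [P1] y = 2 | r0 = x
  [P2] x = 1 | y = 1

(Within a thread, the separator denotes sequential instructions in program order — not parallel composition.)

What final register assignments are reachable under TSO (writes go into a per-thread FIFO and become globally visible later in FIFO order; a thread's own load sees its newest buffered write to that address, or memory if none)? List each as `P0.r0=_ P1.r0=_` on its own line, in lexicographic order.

outcome vector order: (P0.r0,P1.r0)
|TSO outcomes| = 9

P0.r0=0 P1.r0=0
P0.r0=0 P1.r0=1
P0.r0=0 P1.r0=2
P0.r0=1 P1.r0=0
P0.r0=1 P1.r0=1
P0.r0=1 P1.r0=2
P0.r0=2 P1.r0=0
P0.r0=2 P1.r0=1
P0.r0=2 P1.r0=2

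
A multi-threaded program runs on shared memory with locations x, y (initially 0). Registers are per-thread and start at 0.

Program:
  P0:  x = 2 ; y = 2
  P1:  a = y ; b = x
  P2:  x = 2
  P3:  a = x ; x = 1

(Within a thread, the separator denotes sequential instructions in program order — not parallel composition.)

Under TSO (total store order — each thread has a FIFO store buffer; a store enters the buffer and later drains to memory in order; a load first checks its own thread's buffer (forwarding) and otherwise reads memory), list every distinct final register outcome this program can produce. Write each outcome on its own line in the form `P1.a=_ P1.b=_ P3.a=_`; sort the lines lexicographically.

P1.a=0 P1.b=0 P3.a=0
P1.a=0 P1.b=0 P3.a=2
P1.a=0 P1.b=1 P3.a=0
P1.a=0 P1.b=1 P3.a=2
P1.a=0 P1.b=2 P3.a=0
P1.a=0 P1.b=2 P3.a=2
P1.a=2 P1.b=1 P3.a=0
P1.a=2 P1.b=1 P3.a=2
P1.a=2 P1.b=2 P3.a=0
P1.a=2 P1.b=2 P3.a=2

outcome vector order: (P1.a,P1.b,P3.a)
|TSO outcomes| = 10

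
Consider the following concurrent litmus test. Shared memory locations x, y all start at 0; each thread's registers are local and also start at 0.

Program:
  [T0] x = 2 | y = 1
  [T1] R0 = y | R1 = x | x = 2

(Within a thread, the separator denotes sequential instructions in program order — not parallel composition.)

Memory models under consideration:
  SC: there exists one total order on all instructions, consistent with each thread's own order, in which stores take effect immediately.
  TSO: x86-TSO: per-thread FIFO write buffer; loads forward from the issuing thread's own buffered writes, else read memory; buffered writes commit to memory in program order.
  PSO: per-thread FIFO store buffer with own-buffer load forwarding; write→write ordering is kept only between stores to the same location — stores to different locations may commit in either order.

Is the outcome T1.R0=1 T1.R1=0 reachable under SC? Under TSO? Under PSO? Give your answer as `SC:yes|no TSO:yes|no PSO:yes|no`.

outcome vector order: (T1.R0,T1.R1)
SC (3): 00, 02, 12
TSO (3): 00, 02, 12
PSO (4): 00, 02, 10, 12
target 10 ∈ {PSO}

SC:no TSO:no PSO:yes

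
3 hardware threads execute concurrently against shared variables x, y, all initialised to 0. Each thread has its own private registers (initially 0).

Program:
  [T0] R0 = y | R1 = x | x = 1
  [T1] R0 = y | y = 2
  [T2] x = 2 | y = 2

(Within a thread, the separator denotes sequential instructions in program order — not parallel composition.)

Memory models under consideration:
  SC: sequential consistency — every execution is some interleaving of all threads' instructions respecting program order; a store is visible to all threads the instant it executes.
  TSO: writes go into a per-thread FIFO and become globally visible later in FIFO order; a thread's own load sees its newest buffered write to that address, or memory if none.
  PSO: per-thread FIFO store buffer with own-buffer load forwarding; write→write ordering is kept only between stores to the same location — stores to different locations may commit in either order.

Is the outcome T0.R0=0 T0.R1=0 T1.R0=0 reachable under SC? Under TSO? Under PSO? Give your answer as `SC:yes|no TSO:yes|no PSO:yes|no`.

outcome vector order: (T0.R0,T0.R1,T1.R0)
under SC → 0/0/0; 0/0/2; 0/2/0; 0/2/2; 2/0/0; 2/2/0; 2/2/2
under TSO → 0/0/0; 0/0/2; 0/2/0; 0/2/2; 2/0/0; 2/2/0; 2/2/2
under PSO → 0/0/0; 0/0/2; 0/2/0; 0/2/2; 2/0/0; 2/0/2; 2/2/0; 2/2/2
target 0/0/0 ∈ {SC,TSO,PSO}

SC:yes TSO:yes PSO:yes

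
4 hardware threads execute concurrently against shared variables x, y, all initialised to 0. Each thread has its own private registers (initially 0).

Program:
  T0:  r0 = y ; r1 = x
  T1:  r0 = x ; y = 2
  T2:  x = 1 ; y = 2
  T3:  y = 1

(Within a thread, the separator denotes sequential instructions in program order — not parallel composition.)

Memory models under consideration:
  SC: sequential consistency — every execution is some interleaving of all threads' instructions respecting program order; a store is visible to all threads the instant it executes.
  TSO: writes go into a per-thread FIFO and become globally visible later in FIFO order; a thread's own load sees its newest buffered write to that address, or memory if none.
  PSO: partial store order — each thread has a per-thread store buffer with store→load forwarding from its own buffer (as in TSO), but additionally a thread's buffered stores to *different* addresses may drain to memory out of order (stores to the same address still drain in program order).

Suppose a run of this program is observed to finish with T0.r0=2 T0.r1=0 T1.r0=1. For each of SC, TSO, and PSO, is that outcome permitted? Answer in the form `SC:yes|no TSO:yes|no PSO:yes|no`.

SC:no TSO:no PSO:yes

outcome vector order: (T0.r0,T0.r1,T1.r0)
[SC] allowed = {(0,0,0); (0,0,1); (0,1,0); (0,1,1); (1,0,0); (1,0,1); (1,1,0); (1,1,1); (2,0,0); (2,1,0); (2,1,1)}
[TSO] allowed = {(0,0,0); (0,0,1); (0,1,0); (0,1,1); (1,0,0); (1,0,1); (1,1,0); (1,1,1); (2,0,0); (2,1,0); (2,1,1)}
[PSO] allowed = {(0,0,0); (0,0,1); (0,1,0); (0,1,1); (1,0,0); (1,0,1); (1,1,0); (1,1,1); (2,0,0); (2,0,1); (2,1,0); (2,1,1)}
target (2,0,1) ∈ {PSO}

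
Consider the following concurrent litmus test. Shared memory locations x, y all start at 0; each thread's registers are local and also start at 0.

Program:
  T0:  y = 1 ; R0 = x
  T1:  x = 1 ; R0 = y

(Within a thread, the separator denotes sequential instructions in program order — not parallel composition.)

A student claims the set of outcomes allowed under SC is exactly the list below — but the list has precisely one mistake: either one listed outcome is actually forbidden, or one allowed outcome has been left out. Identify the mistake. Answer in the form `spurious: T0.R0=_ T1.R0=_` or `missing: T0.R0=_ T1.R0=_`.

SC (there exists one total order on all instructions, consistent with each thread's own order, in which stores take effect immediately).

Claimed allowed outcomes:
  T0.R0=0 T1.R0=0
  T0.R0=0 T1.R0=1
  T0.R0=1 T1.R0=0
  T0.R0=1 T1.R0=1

spurious: T0.R0=0 T1.R0=0

outcome vector order: (T0.R0,T1.R0)
under SC → <0 1> <1 0> <1 1>
claimed∖SC = {<0 0>}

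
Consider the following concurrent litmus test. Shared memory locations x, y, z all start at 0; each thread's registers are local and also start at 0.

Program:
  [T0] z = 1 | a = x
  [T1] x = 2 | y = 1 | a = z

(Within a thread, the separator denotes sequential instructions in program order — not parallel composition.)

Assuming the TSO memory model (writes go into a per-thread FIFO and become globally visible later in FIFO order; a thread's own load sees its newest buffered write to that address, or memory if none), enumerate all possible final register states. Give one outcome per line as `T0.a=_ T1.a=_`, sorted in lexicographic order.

T0.a=0 T1.a=0
T0.a=0 T1.a=1
T0.a=2 T1.a=0
T0.a=2 T1.a=1

outcome vector order: (T0.a,T1.a)
|TSO outcomes| = 4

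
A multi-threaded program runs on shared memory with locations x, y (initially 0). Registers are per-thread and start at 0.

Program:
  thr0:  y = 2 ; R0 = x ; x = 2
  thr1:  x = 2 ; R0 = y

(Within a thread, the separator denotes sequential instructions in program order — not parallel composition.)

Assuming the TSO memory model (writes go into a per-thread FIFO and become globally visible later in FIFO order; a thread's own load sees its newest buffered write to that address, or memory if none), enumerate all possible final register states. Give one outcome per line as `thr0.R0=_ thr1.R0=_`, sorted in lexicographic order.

outcome vector order: (thr0.R0,thr1.R0)
|TSO outcomes| = 4

thr0.R0=0 thr1.R0=0
thr0.R0=0 thr1.R0=2
thr0.R0=2 thr1.R0=0
thr0.R0=2 thr1.R0=2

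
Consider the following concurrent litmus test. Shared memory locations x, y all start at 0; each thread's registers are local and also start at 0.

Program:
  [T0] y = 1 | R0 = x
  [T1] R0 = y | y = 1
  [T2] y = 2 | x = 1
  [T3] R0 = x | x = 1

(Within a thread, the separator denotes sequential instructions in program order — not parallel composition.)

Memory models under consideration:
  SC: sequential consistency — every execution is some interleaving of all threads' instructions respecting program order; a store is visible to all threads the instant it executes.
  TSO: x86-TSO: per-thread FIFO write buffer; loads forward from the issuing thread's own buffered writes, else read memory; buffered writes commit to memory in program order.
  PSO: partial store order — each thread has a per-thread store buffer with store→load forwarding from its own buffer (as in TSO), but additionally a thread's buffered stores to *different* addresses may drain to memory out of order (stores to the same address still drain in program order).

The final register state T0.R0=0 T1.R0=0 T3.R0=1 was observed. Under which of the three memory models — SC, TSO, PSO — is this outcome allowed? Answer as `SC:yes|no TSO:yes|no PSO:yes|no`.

SC:yes TSO:yes PSO:yes

outcome vector order: (T0.R0,T1.R0,T3.R0)
SC: 12 outcomes — {<0 0 0>; <0 0 1>; <0 1 0>; <0 1 1>; <0 2 0>; <0 2 1>; <1 0 0>; <1 0 1>; <1 1 0>; <1 1 1>; <1 2 0>; <1 2 1>}
TSO: 12 outcomes — {<0 0 0>; <0 0 1>; <0 1 0>; <0 1 1>; <0 2 0>; <0 2 1>; <1 0 0>; <1 0 1>; <1 1 0>; <1 1 1>; <1 2 0>; <1 2 1>}
PSO: 12 outcomes — {<0 0 0>; <0 0 1>; <0 1 0>; <0 1 1>; <0 2 0>; <0 2 1>; <1 0 0>; <1 0 1>; <1 1 0>; <1 1 1>; <1 2 0>; <1 2 1>}
target <0 0 1> ∈ {SC,TSO,PSO}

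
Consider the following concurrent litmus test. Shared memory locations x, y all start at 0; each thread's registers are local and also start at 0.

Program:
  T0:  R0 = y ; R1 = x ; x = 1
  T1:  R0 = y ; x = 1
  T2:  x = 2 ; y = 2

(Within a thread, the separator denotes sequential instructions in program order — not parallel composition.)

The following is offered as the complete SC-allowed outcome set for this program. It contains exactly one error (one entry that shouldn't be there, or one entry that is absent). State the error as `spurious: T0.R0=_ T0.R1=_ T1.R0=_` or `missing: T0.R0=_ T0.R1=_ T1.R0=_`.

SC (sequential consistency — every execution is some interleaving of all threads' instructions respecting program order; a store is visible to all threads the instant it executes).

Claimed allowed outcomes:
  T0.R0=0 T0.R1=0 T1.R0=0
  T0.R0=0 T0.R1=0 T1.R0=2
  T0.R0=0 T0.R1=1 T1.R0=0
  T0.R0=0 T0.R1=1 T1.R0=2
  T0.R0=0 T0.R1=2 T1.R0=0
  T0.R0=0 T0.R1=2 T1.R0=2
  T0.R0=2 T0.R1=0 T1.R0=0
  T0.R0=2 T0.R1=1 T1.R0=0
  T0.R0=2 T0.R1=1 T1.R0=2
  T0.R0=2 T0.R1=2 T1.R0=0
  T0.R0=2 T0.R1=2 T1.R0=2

outcome vector order: (T0.R0,T0.R1,T1.R0)
SC: 10 outcomes — {(0,0,0), (0,0,2), (0,1,0), (0,1,2), (0,2,0), (0,2,2), (2,1,0), (2,1,2), (2,2,0), (2,2,2)}
claimed∖SC = {(2,0,0)}

spurious: T0.R0=2 T0.R1=0 T1.R0=0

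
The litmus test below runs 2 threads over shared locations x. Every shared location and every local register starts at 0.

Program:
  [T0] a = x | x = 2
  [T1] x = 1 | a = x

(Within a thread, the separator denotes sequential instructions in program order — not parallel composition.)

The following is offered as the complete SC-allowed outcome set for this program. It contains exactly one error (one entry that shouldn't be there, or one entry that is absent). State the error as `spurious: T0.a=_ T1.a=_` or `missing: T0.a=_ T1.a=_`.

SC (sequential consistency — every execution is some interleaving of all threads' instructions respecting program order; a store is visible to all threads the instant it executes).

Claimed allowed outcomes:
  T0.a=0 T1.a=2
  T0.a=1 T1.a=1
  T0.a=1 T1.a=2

outcome vector order: (T0.a,T1.a)
SC (4): 0/1 0/2 1/1 1/2
SC∖claimed = {0/1}

missing: T0.a=0 T1.a=1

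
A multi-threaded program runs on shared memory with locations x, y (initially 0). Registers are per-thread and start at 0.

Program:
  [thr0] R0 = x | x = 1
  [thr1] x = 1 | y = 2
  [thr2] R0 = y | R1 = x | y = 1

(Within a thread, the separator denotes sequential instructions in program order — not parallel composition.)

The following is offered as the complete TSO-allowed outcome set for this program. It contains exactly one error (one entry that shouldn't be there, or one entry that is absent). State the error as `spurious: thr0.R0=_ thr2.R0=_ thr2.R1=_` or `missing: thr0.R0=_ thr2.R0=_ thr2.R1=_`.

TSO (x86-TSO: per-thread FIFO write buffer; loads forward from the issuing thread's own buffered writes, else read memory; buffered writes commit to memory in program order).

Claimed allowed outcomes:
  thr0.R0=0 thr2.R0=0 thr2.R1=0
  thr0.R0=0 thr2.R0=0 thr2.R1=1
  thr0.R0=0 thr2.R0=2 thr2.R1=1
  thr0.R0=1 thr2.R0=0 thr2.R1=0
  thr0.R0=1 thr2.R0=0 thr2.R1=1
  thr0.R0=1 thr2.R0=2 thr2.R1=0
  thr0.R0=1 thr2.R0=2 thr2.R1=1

spurious: thr0.R0=1 thr2.R0=2 thr2.R1=0

outcome vector order: (thr0.R0,thr2.R0,thr2.R1)
TSO (6): (0,0,0) (0,0,1) (0,2,1) (1,0,0) (1,0,1) (1,2,1)
claimed∖TSO = {(1,2,0)}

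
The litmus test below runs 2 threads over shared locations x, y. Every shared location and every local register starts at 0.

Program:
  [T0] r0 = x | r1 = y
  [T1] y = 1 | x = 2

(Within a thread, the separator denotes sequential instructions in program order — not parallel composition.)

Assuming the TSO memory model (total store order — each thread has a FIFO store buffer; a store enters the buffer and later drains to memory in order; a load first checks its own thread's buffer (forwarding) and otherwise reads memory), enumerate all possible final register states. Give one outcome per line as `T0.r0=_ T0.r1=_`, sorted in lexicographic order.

T0.r0=0 T0.r1=0
T0.r0=0 T0.r1=1
T0.r0=2 T0.r1=1

outcome vector order: (T0.r0,T0.r1)
|TSO outcomes| = 3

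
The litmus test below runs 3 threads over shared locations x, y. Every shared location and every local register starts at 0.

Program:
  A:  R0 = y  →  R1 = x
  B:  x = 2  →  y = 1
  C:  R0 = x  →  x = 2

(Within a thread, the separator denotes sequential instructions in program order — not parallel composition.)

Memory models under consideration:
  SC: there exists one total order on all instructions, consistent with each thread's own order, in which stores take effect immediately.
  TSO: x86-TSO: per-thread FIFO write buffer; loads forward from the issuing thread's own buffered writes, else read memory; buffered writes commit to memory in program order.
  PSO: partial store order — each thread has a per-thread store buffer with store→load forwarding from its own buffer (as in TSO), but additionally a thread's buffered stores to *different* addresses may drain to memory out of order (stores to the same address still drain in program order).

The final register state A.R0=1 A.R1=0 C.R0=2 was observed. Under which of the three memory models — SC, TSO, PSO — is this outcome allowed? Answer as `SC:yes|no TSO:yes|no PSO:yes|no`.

outcome vector order: (A.R0,A.R1,C.R0)
[SC] allowed = {(0,0,0); (0,0,2); (0,2,0); (0,2,2); (1,2,0); (1,2,2)}
[TSO] allowed = {(0,0,0); (0,0,2); (0,2,0); (0,2,2); (1,2,0); (1,2,2)}
[PSO] allowed = {(0,0,0); (0,0,2); (0,2,0); (0,2,2); (1,0,0); (1,0,2); (1,2,0); (1,2,2)}
target (1,0,2) ∈ {PSO}

SC:no TSO:no PSO:yes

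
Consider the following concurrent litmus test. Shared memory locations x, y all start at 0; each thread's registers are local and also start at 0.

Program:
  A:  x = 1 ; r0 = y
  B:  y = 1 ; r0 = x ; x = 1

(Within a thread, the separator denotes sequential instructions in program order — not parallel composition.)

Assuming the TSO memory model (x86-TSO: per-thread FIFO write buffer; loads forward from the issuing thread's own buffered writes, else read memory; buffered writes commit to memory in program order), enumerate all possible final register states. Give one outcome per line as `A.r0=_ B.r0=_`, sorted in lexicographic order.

A.r0=0 B.r0=0
A.r0=0 B.r0=1
A.r0=1 B.r0=0
A.r0=1 B.r0=1

outcome vector order: (A.r0,B.r0)
|TSO outcomes| = 4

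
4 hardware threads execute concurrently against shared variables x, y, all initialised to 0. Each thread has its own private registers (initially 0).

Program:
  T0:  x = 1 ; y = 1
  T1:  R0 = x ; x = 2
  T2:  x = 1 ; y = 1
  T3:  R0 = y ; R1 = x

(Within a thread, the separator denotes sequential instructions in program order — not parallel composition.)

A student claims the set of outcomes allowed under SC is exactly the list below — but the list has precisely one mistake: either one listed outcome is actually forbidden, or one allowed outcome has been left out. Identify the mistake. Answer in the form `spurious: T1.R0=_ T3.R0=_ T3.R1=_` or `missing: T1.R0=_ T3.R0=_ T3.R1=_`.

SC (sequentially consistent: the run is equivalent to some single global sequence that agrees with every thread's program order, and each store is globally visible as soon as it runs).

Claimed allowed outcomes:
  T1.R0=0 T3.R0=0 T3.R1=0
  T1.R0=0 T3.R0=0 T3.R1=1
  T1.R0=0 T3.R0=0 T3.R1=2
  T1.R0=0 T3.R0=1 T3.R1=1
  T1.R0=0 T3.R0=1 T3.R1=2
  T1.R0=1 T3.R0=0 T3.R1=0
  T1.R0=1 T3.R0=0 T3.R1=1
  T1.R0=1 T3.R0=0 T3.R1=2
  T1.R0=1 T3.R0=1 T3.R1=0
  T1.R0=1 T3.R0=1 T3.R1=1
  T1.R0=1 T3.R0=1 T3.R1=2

outcome vector order: (T1.R0,T3.R0,T3.R1)
SC (10): 0/0/0, 0/0/1, 0/0/2, 0/1/1, 0/1/2, 1/0/0, 1/0/1, 1/0/2, 1/1/1, 1/1/2
claimed∖SC = {1/1/0}

spurious: T1.R0=1 T3.R0=1 T3.R1=0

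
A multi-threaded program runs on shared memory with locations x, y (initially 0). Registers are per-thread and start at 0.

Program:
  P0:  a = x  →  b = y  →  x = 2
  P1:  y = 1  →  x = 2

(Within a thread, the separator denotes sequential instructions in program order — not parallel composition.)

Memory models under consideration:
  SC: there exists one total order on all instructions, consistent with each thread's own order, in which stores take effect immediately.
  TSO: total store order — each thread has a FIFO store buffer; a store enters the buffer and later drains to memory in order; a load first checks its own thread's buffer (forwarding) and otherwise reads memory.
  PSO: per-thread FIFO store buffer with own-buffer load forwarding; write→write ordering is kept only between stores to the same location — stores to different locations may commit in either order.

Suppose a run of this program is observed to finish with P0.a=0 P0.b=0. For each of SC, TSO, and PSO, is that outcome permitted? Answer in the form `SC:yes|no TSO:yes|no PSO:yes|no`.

SC:yes TSO:yes PSO:yes

outcome vector order: (P0.a,P0.b)
[SC] allowed = {0/0 0/1 2/1}
[TSO] allowed = {0/0 0/1 2/1}
[PSO] allowed = {0/0 0/1 2/0 2/1}
target 0/0 ∈ {SC,TSO,PSO}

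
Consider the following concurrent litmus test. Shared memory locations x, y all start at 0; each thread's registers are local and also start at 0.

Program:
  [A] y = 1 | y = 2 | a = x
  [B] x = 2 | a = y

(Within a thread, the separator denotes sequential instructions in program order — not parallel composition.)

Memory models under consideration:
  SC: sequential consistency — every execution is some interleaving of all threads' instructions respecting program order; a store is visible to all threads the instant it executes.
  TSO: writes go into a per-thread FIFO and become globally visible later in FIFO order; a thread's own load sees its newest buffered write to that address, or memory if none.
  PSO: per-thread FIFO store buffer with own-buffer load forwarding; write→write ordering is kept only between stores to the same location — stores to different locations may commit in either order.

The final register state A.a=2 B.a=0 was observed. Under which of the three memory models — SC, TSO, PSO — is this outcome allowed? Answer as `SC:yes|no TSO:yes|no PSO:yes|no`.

outcome vector order: (A.a,B.a)
SC: 4 outcomes — {<0 2> <2 0> <2 1> <2 2>}
TSO: 6 outcomes — {<0 0> <0 1> <0 2> <2 0> <2 1> <2 2>}
PSO: 6 outcomes — {<0 0> <0 1> <0 2> <2 0> <2 1> <2 2>}
target <2 0> ∈ {SC,TSO,PSO}

SC:yes TSO:yes PSO:yes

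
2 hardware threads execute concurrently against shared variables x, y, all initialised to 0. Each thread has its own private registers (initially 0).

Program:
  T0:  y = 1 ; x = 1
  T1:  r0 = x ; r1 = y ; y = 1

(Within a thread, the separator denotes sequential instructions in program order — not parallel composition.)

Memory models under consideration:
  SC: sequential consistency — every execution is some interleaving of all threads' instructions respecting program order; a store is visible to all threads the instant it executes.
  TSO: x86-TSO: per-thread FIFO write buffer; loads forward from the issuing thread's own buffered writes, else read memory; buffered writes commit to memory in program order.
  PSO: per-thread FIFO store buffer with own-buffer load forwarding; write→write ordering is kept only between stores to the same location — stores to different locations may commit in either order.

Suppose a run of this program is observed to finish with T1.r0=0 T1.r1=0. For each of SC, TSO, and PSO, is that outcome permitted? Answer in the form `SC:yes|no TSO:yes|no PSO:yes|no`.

outcome vector order: (T1.r0,T1.r1)
SC: 3 outcomes — {<0 0>, <0 1>, <1 1>}
TSO: 3 outcomes — {<0 0>, <0 1>, <1 1>}
PSO: 4 outcomes — {<0 0>, <0 1>, <1 0>, <1 1>}
target <0 0> ∈ {SC,TSO,PSO}

SC:yes TSO:yes PSO:yes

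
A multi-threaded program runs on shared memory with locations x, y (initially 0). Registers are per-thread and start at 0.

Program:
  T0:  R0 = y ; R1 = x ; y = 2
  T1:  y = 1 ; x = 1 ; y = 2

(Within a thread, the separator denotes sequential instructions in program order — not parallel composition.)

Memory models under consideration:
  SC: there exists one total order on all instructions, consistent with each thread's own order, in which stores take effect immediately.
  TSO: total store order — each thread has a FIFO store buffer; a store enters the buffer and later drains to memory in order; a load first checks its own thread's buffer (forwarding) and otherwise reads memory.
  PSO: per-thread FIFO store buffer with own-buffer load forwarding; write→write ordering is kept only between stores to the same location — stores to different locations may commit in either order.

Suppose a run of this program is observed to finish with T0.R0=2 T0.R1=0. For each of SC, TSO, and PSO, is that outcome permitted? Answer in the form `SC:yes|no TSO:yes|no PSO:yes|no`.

SC:no TSO:no PSO:yes

outcome vector order: (T0.R0,T0.R1)
[SC] allowed = {0/0, 0/1, 1/0, 1/1, 2/1}
[TSO] allowed = {0/0, 0/1, 1/0, 1/1, 2/1}
[PSO] allowed = {0/0, 0/1, 1/0, 1/1, 2/0, 2/1}
target 2/0 ∈ {PSO}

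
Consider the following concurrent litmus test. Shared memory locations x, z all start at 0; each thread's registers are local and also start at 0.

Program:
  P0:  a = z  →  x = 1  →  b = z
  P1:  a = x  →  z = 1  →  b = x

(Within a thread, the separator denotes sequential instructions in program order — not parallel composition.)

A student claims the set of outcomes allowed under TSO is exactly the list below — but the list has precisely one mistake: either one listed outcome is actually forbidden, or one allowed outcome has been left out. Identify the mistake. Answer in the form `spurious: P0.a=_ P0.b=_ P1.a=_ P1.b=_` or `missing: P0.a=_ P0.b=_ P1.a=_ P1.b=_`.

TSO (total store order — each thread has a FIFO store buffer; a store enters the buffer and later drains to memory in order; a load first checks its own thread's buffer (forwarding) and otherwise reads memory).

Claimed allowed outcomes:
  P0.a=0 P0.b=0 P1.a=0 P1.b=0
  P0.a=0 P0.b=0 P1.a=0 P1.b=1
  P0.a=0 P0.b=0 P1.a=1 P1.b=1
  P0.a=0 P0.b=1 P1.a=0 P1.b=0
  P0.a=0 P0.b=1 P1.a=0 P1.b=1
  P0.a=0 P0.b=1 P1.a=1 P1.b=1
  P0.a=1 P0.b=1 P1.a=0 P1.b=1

outcome vector order: (P0.a,P0.b,P1.a,P1.b)
[TSO] allowed = {0000 0001 0011 0100 0101 0111 1100 1101}
TSO∖claimed = {1100}

missing: P0.a=1 P0.b=1 P1.a=0 P1.b=0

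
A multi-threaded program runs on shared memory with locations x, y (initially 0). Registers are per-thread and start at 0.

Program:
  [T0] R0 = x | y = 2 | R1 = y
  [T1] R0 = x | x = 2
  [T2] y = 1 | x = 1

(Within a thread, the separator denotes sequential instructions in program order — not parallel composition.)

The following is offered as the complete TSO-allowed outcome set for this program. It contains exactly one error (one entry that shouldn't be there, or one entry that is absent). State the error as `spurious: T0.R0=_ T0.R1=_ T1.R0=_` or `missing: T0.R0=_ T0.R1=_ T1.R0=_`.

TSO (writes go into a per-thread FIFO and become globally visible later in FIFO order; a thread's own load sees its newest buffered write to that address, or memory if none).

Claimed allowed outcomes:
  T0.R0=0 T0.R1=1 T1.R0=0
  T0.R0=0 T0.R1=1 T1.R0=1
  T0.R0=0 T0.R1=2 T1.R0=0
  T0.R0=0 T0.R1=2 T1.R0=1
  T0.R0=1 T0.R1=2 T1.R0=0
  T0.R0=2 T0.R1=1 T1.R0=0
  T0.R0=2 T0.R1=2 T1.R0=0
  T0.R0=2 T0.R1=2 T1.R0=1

outcome vector order: (T0.R0,T0.R1,T1.R0)
[TSO] allowed = {<0 1 0> <0 1 1> <0 2 0> <0 2 1> <1 2 0> <1 2 1> <2 1 0> <2 2 0> <2 2 1>}
TSO∖claimed = {<1 2 1>}

missing: T0.R0=1 T0.R1=2 T1.R0=1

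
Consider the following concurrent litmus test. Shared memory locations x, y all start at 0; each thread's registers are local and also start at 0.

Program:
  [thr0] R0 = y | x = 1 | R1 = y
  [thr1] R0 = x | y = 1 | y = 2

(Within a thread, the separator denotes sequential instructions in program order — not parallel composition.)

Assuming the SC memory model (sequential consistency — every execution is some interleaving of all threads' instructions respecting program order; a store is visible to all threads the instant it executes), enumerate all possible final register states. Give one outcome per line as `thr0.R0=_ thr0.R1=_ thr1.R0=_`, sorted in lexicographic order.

thr0.R0=0 thr0.R1=0 thr1.R0=0
thr0.R0=0 thr0.R1=0 thr1.R0=1
thr0.R0=0 thr0.R1=1 thr1.R0=0
thr0.R0=0 thr0.R1=1 thr1.R0=1
thr0.R0=0 thr0.R1=2 thr1.R0=0
thr0.R0=0 thr0.R1=2 thr1.R0=1
thr0.R0=1 thr0.R1=1 thr1.R0=0
thr0.R0=1 thr0.R1=2 thr1.R0=0
thr0.R0=2 thr0.R1=2 thr1.R0=0

outcome vector order: (thr0.R0,thr0.R1,thr1.R0)
|SC outcomes| = 9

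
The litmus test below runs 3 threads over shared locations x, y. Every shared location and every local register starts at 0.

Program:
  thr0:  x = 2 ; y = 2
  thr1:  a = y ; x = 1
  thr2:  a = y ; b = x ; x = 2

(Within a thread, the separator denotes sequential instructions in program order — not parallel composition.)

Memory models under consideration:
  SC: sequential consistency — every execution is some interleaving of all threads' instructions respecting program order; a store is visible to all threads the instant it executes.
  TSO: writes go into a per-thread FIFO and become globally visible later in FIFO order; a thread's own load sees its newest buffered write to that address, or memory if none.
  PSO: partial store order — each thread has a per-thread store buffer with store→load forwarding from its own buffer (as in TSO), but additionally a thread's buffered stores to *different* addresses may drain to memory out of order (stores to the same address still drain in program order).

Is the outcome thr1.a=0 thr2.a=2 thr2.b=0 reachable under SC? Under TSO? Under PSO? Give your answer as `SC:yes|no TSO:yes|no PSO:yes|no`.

outcome vector order: (thr1.a,thr2.a,thr2.b)
under SC → 000; 001; 002; 021; 022; 200; 201; 202; 221; 222
under TSO → 000; 001; 002; 021; 022; 200; 201; 202; 221; 222
under PSO → 000; 001; 002; 020; 021; 022; 200; 201; 202; 220; 221; 222
target 020 ∈ {PSO}

SC:no TSO:no PSO:yes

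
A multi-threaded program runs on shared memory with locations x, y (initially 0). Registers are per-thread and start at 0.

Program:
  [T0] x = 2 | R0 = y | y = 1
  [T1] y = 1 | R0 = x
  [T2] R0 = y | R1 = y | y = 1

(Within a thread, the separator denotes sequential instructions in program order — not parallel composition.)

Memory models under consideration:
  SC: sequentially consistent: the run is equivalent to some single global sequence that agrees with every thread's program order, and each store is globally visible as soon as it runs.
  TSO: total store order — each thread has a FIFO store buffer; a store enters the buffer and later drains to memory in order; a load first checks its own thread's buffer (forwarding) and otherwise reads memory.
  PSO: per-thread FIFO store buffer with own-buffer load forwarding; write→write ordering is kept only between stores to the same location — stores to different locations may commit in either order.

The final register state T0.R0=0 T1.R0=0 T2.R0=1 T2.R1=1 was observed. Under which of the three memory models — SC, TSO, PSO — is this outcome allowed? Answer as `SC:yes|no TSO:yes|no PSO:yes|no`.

outcome vector order: (T0.R0,T1.R0,T2.R0,T2.R1)
SC (9): 0200, 0201, 0211, 1000, 1001, 1011, 1200, 1201, 1211
TSO (12): 0000, 0001, 0011, 0200, 0201, 0211, 1000, 1001, 1011, 1200, 1201, 1211
PSO (12): 0000, 0001, 0011, 0200, 0201, 0211, 1000, 1001, 1011, 1200, 1201, 1211
target 0011 ∈ {TSO,PSO}

SC:no TSO:yes PSO:yes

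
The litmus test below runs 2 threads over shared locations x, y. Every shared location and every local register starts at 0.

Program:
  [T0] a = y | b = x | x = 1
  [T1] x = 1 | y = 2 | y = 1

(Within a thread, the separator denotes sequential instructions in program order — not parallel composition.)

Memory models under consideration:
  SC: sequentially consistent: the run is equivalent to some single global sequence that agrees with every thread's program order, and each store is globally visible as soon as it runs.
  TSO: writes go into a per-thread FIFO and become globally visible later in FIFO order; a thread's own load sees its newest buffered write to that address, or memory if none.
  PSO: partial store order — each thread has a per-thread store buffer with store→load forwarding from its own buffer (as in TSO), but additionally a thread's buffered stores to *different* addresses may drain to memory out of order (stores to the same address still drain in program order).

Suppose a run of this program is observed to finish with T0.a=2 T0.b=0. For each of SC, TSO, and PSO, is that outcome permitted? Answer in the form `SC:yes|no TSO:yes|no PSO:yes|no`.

outcome vector order: (T0.a,T0.b)
SC (4): <0 0>; <0 1>; <1 1>; <2 1>
TSO (4): <0 0>; <0 1>; <1 1>; <2 1>
PSO (6): <0 0>; <0 1>; <1 0>; <1 1>; <2 0>; <2 1>
target <2 0> ∈ {PSO}

SC:no TSO:no PSO:yes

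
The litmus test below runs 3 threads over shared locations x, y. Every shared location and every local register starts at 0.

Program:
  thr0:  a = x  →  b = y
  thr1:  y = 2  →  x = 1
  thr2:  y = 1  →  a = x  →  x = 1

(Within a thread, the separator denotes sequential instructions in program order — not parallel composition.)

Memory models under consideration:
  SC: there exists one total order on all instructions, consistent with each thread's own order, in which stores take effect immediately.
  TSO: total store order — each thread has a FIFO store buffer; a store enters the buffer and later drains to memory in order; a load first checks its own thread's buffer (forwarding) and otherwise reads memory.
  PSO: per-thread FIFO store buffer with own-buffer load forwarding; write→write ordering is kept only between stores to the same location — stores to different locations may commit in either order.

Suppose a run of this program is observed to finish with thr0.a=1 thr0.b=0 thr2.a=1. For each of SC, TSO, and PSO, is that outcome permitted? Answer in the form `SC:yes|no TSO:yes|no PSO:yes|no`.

SC:no TSO:no PSO:yes

outcome vector order: (thr0.a,thr0.b,thr2.a)
[SC] allowed = {<0 0 0>; <0 0 1>; <0 1 0>; <0 1 1>; <0 2 0>; <0 2 1>; <1 1 0>; <1 1 1>; <1 2 0>; <1 2 1>}
[TSO] allowed = {<0 0 0>; <0 0 1>; <0 1 0>; <0 1 1>; <0 2 0>; <0 2 1>; <1 1 0>; <1 1 1>; <1 2 0>; <1 2 1>}
[PSO] allowed = {<0 0 0>; <0 0 1>; <0 1 0>; <0 1 1>; <0 2 0>; <0 2 1>; <1 0 0>; <1 0 1>; <1 1 0>; <1 1 1>; <1 2 0>; <1 2 1>}
target <1 0 1> ∈ {PSO}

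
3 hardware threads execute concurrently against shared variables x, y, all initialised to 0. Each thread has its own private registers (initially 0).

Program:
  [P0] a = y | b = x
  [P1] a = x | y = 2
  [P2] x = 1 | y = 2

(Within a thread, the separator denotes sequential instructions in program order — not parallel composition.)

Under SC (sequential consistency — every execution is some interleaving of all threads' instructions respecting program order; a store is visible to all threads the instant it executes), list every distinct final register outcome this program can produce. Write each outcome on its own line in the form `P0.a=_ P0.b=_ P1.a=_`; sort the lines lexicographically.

P0.a=0 P0.b=0 P1.a=0
P0.a=0 P0.b=0 P1.a=1
P0.a=0 P0.b=1 P1.a=0
P0.a=0 P0.b=1 P1.a=1
P0.a=2 P0.b=0 P1.a=0
P0.a=2 P0.b=1 P1.a=0
P0.a=2 P0.b=1 P1.a=1

outcome vector order: (P0.a,P0.b,P1.a)
|SC outcomes| = 7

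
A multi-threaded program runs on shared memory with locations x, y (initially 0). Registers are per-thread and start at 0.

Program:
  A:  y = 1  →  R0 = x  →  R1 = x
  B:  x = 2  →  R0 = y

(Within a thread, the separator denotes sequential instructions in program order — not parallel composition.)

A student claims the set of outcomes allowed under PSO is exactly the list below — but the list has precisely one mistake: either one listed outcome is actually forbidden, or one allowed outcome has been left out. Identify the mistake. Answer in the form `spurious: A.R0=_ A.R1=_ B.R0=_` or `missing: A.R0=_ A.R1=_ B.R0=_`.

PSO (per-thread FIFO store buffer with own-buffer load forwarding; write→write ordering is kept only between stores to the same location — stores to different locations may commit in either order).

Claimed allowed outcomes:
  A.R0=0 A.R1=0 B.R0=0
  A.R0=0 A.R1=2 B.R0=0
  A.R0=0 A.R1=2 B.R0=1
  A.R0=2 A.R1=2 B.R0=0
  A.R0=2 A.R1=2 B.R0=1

outcome vector order: (A.R0,A.R1,B.R0)
under PSO → (0,0,0) (0,0,1) (0,2,0) (0,2,1) (2,2,0) (2,2,1)
PSO∖claimed = {(0,0,1)}

missing: A.R0=0 A.R1=0 B.R0=1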